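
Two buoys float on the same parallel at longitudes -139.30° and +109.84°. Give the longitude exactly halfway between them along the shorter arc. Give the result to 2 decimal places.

Signed shortest Δλ from -139.30° to +109.84° is -110.86°.
Midpoint longitude = -139.30° + (-110.86°)/2 = -139.30° − 55.43° = -194.73°.
Normalise into (−180°, 180°]: +165.27°.
(The naïve average (-139.30 + +109.84)/2 = -14.73° is on the wrong side of the globe.)

+165.27°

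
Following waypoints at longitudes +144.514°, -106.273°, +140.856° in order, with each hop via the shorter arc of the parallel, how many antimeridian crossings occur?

2

Leg 1: +144.514° → -106.273°, shortest Δλ = 109.213° (east) — crosses 180°.
Leg 2: -106.273° → +140.856°, shortest Δλ = -112.871° (west) — crosses 180°.
Total crossings: 2.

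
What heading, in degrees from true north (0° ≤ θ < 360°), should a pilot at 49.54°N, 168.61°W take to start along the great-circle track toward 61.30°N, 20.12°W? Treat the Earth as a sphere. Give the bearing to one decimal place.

15.9°

Δλ = -20.12 − -168.61 = 148.49°.
θ = atan2( sin Δλ · cos φ₂ , cos φ₁ · sin φ₂ − sin φ₁ · cos φ₂ · cos Δλ )
  = atan2(0.25099, 0.88070) = 15.907° → normalised to [0°, 360°): 15.907°.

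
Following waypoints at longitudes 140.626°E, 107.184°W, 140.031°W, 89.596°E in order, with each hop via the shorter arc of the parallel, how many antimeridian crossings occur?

Leg 1: +140.626° → -107.184°, shortest Δλ = 112.19° (east) — crosses 180°.
Leg 2: -107.184° → -140.031°, shortest Δλ = -32.847° (west) — does not cross 180°.
Leg 3: -140.031° → +89.596°, shortest Δλ = -130.373° (west) — crosses 180°.
Total crossings: 2.

2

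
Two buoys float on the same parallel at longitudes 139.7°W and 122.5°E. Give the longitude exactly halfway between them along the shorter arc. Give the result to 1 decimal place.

Signed shortest Δλ from -139.7° to +122.5° is -97.8°.
Midpoint longitude = -139.7° + (-97.8°)/2 = -139.7° − 48.9° = -188.6°.
Normalise into (−180°, 180°]: +171.4°.
(The naïve average (-139.7 + +122.5)/2 = -8.6° is on the wrong side of the globe.)

171.4°E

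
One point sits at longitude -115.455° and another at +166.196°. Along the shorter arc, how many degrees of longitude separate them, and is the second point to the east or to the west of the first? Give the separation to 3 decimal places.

Raw difference: 166.196 − -115.455 = 281.651°.
Normalise into (−180°, 180°]: 281.651° − 360° = -78.349°.
Negative ⇒ the second point lies to the west; separation 78.349°.

78.349° west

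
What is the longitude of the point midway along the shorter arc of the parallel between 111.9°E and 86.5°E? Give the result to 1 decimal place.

99.2°E

Signed shortest Δλ from +111.9° to +86.5° is -25.4°.
Midpoint longitude = +111.9° + (-25.4°)/2 = +111.9° − 12.7° = +99.2°.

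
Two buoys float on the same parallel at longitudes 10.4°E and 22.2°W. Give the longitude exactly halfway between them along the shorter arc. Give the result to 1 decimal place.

5.9°W

Signed shortest Δλ from +10.4° to -22.2° is -32.6°.
Midpoint longitude = +10.4° + (-32.6°)/2 = +10.4° − 16.3° = -5.9°.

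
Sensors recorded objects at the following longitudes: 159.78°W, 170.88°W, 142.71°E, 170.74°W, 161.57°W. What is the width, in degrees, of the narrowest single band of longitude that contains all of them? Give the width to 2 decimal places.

57.51°

Sort the longitudes: -170.88°, -170.74°, -161.57°, -159.78°, +142.71°.
Eastward gaps between consecutive values (wrapping around): 0.14°, 9.17°, 1.79°, 302.49°, 46.41°.
Largest gap = 302.49° ⇒ minimal covering band is its complement: 360° − 302.49° = 57.51°.
Band runs from +142.71° eastward to -159.78°, crossing the antimeridian.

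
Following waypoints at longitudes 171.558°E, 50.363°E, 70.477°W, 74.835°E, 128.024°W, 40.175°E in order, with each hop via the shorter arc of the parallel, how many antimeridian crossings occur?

Leg 1: +171.558° → +50.363°, shortest Δλ = -121.195° (west) — does not cross 180°.
Leg 2: +50.363° → -70.477°, shortest Δλ = -120.84° (west) — does not cross 180°.
Leg 3: -70.477° → +74.835°, shortest Δλ = 145.312° (east) — does not cross 180°.
Leg 4: +74.835° → -128.024°, shortest Δλ = 157.141° (east) — crosses 180°.
Leg 5: -128.024° → +40.175°, shortest Δλ = 168.199° (east) — does not cross 180°.
Total crossings: 1.

1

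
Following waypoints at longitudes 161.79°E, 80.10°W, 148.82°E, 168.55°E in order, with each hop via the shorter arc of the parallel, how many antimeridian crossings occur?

2

Leg 1: +161.79° → -80.10°, shortest Δλ = 118.11° (east) — crosses 180°.
Leg 2: -80.10° → +148.82°, shortest Δλ = -131.08° (west) — crosses 180°.
Leg 3: +148.82° → +168.55°, shortest Δλ = 19.73° (east) — does not cross 180°.
Total crossings: 2.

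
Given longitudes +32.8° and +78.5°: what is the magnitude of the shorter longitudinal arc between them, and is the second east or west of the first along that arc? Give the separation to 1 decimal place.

45.7° east

Raw difference: 78.5 − 32.8 = 45.7°.
Normalise into (−180°, 180°]: 45.7° stays 45.7°.
Positive ⇒ the second point lies to the east; separation 45.7°.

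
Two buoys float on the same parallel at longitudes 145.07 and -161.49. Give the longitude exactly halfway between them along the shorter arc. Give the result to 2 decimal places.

+171.79°

Signed shortest Δλ from +145.07° to -161.49° is +53.44°.
Midpoint longitude = +145.07° + (+53.44°)/2 = +145.07° + 26.72° = +171.79°.
(The naïve average (+145.07 + -161.49)/2 = -8.21° is on the wrong side of the globe.)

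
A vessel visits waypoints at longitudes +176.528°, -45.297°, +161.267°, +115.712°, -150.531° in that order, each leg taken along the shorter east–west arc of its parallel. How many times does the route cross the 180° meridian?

Leg 1: +176.528° → -45.297°, shortest Δλ = 138.175° (east) — crosses 180°.
Leg 2: -45.297° → +161.267°, shortest Δλ = -153.436° (west) — crosses 180°.
Leg 3: +161.267° → +115.712°, shortest Δλ = -45.555° (west) — does not cross 180°.
Leg 4: +115.712° → -150.531°, shortest Δλ = 93.757° (east) — crosses 180°.
Total crossings: 3.

3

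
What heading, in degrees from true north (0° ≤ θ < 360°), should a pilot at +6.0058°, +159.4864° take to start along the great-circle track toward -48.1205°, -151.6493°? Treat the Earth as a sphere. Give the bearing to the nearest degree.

Δλ = -151.6493 − 159.4864 = -311.1357°; wrapped into (−180°, 180°]: 48.8643°.
θ = atan2( sin Δλ · cos φ₂ , cos φ₁ · sin φ₂ − sin φ₁ · cos φ₂ · cos Δλ )
  = atan2(0.50278, -0.78641) = 147.408° → normalised to [0°, 360°): 147.408°.

147°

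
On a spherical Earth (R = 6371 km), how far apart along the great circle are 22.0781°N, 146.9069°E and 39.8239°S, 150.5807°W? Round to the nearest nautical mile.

5101 nmi

Δλ = -150.5807 − 146.9069 = -297.4876°; wrapped into (−180°, 180°]: 62.5124°.
Δφ = -39.8239 − 22.0781 = -61.9020°.
a = sin²(Δφ/2) + cos φ₁ · cos φ₂ · sin²(Δλ/2) = 0.456114.
c = 2·atan2(√a, √(1−a)) = 1.48291 rad → d = 6371·c ≈ 9447.63 km ≈ 5101.31 nmi.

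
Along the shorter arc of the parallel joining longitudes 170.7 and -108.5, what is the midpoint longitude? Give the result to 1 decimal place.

Signed shortest Δλ from +170.7° to -108.5° is +80.8°.
Midpoint longitude = +170.7° + (+80.8°)/2 = +170.7° + 40.4° = +211.1°.
Normalise into (−180°, 180°]: -148.9°.
(The naïve average (+170.7 + -108.5)/2 = 31.1° is on the wrong side of the globe.)

-148.9°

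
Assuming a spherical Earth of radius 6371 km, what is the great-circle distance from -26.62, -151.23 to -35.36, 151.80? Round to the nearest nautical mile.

2939 nmi

Δλ = 151.80 − -151.23 = 303.03°; wrapped into (−180°, 180°]: -56.97°.
Δφ = -35.36 − -26.62 = -8.74°.
a = sin²(Δφ/2) + cos φ₁ · cos φ₂ · sin²(Δλ/2) = 0.171644.
c = 2·atan2(√a, √(1−a)) = 0.85435 rad → d = 6371·c ≈ 5443.04 km ≈ 2939.01 nmi.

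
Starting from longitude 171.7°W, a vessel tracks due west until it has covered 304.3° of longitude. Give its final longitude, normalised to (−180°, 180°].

Start at -171.7°; shift −304.3° → -476.0°.
-476.0° lies outside (−180°, 180°]; add 360° → -116.0°.

116.0°W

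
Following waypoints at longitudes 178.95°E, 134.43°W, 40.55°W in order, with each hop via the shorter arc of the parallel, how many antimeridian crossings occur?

1

Leg 1: +178.95° → -134.43°, shortest Δλ = 46.62° (east) — crosses 180°.
Leg 2: -134.43° → -40.55°, shortest Δλ = 93.88° (east) — does not cross 180°.
Total crossings: 1.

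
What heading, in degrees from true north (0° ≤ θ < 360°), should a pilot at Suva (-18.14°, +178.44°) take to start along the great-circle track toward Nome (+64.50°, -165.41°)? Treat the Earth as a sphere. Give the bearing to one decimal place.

Δλ = -165.41 − 178.44 = -343.85°; wrapped into (−180°, 180°]: 16.15°.
θ = atan2( sin Δλ · cos φ₂ , cos φ₁ · sin φ₂ − sin φ₁ · cos φ₂ · cos Δλ )
  = atan2(0.11975, 0.98647) = 6.921° → normalised to [0°, 360°): 6.921°.

6.9°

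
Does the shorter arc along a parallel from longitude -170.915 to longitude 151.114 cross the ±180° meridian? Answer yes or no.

Yes

Naïve |151.114 − -170.915| = 322.029° > 180°, so the shorter arc goes the other way round — across 180°.
Signed shortest Δλ = ((151.114 − -170.915 + 180) mod 360) − 180 = -37.971°.
Going west by 37.971° from -170.915° passes through 180° before reaching +151.114°.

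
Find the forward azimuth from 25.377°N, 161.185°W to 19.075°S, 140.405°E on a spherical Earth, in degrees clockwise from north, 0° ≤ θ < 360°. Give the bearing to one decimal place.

Δλ = 140.405 − -161.185 = 301.590°; wrapped into (−180°, 180°]: -58.410°.
θ = atan2( sin Δλ · cos φ₂ , cos φ₁ · sin φ₂ − sin φ₁ · cos φ₂ · cos Δλ )
  = atan2(-0.80505, -0.50745) = -122.225° → normalised to [0°, 360°): 237.775°.

237.8°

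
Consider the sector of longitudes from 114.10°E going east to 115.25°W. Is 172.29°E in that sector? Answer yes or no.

Yes

Band width going east from +114.10° to -115.25°: ((-115.25 − 114.10) mod 360) = 130.65°.
Offset of +172.29° east of the west edge: ((172.29 − 114.10) mod 360) = 58.19°.
58.19° ≤ 130.65° ⇒ inside.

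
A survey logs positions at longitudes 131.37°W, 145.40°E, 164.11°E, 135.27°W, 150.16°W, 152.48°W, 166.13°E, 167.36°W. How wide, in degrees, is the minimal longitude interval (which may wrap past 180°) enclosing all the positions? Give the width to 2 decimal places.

83.23°

Sort the longitudes: -167.36°, -152.48°, -150.16°, -135.27°, -131.37°, +145.40°, +164.11°, +166.13°.
Eastward gaps between consecutive values (wrapping around): 14.88°, 2.32°, 14.89°, 3.90°, 276.77°, 18.71°, 2.02°, 26.51°.
Largest gap = 276.77° ⇒ minimal covering band is its complement: 360° − 276.77° = 83.23°.
Band runs from +145.40° eastward to -131.37°, crossing the antimeridian.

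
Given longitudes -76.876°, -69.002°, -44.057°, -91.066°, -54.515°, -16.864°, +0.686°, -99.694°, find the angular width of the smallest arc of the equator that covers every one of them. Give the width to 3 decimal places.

100.380°

Sort the longitudes: -99.694°, -91.066°, -76.876°, -69.002°, -54.515°, -44.057°, -16.864°, +0.686°.
Eastward gaps between consecutive values (wrapping around): 8.628°, 14.190°, 7.874°, 14.487°, 10.458°, 27.193°, 17.550°, 259.620°.
Largest gap = 259.620° ⇒ minimal covering band is its complement: 360° − 259.620° = 100.380°.
Band runs from -99.694° eastward to +0.686°.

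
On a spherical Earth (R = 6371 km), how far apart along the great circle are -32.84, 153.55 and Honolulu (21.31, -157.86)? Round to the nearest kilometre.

Δλ = -157.86 − 153.55 = -311.41°; wrapped into (−180°, 180°]: 48.59°.
Δφ = 21.31 − -32.84 = 54.15°.
a = sin²(Δφ/2) + cos φ₁ · cos φ₂ · sin²(Δλ/2) = 0.339669.
c = 2·atan2(√a, √(1−a)) = 1.24437 rad → d = 6371·c ≈ 7927.87 km.

7928 km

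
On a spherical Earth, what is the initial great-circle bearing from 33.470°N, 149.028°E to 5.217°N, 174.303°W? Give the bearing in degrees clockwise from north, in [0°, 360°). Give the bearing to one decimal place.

Δλ = -174.303 − 149.028 = -323.331°; wrapped into (−180°, 180°]: 36.669°.
θ = atan2( sin Δλ · cos φ₂ , cos φ₁ · sin φ₂ − sin φ₁ · cos φ₂ · cos Δλ )
  = atan2(0.59472, -0.36468) = 121.516° → normalised to [0°, 360°): 121.516°.

121.5°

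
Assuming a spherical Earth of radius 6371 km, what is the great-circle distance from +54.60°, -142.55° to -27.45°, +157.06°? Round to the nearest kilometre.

10785 km

Δλ = 157.06 − -142.55 = 299.61°; wrapped into (−180°, 180°]: -60.39°.
Δφ = -27.45 − 54.60 = -82.05°.
a = sin²(Δφ/2) + cos φ₁ · cos φ₂ · sin²(Δλ/2) = 0.560879.
c = 2·atan2(√a, √(1−a)) = 1.69286 rad → d = 6371·c ≈ 10785.20 km.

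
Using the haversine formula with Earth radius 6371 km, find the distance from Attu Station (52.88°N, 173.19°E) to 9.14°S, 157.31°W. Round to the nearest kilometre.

Δλ = -157.31 − 173.19 = -330.50°; wrapped into (−180°, 180°]: 29.50°.
Δφ = -9.14 − 52.88 = -62.02°.
a = sin²(Δφ/2) + cos φ₁ · cos φ₂ · sin²(Δλ/2) = 0.304041.
c = 2·atan2(√a, √(1−a)) = 1.16808 rad → d = 6371·c ≈ 7441.84 km.

7442 km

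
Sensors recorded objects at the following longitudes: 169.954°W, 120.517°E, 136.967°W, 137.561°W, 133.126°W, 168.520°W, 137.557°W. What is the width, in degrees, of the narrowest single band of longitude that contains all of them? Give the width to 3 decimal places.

Sort the longitudes: -169.954°, -168.520°, -137.561°, -137.557°, -136.967°, -133.126°, +120.517°.
Eastward gaps between consecutive values (wrapping around): 1.434°, 30.959°, 0.004°, 0.590°, 3.841°, 253.643°, 69.529°.
Largest gap = 253.643° ⇒ minimal covering band is its complement: 360° − 253.643° = 106.357°.
Band runs from +120.517° eastward to -133.126°, crossing the antimeridian.

106.357°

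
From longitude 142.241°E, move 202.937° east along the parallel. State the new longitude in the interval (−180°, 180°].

Start at +142.241°; shift +202.937° → +345.178°.
+345.178° lies outside (−180°, 180°]; subtract 360° → -14.822°.

14.822°W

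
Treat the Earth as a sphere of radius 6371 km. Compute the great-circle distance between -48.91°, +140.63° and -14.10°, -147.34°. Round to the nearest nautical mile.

Δλ = -147.34 − 140.63 = -287.97°; wrapped into (−180°, 180°]: 72.03°.
Δφ = -14.10 − -48.91 = 34.81°.
a = sin²(Δφ/2) + cos φ₁ · cos φ₂ · sin²(Δλ/2) = 0.309865.
c = 2·atan2(√a, √(1−a)) = 1.18071 rad → d = 6371·c ≈ 7522.29 km ≈ 4061.71 nmi.

4062 nmi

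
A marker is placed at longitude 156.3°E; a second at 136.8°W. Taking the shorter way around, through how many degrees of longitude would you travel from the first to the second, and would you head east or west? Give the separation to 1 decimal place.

66.9° east

Raw difference: -136.8 − 156.3 = -293.1°.
Normalise into (−180°, 180°]: -293.1° + 360° = 66.9°.
Positive ⇒ the second point lies to the east; separation 66.9°.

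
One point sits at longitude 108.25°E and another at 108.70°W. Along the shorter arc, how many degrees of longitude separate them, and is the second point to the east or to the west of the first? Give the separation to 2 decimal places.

Raw difference: -108.70 − 108.25 = -216.95°.
Normalise into (−180°, 180°]: -216.95° + 360° = 143.05°.
Positive ⇒ the second point lies to the east; separation 143.05°.

143.05° east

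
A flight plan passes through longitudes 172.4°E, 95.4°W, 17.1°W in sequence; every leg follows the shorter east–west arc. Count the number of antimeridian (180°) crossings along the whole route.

1

Leg 1: +172.4° → -95.4°, shortest Δλ = 92.2° (east) — crosses 180°.
Leg 2: -95.4° → -17.1°, shortest Δλ = 78.3° (east) — does not cross 180°.
Total crossings: 1.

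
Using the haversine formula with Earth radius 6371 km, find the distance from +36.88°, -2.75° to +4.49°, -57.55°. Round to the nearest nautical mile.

3576 nmi

Δλ = -57.55 − -2.75 = -54.80°.
Δφ = 4.49 − 36.88 = -32.39°.
a = sin²(Δφ/2) + cos φ₁ · cos φ₂ · sin²(Δλ/2) = 0.246674.
c = 2·atan2(√a, √(1−a)) = 1.03950 rad → d = 6371·c ≈ 6622.65 km ≈ 3575.95 nmi.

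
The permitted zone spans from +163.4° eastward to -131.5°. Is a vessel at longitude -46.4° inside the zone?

No

Band width going east from +163.4° to -131.5°: ((-131.5 − 163.4) mod 360) = 65.1°.
Offset of -46.4° east of the west edge: ((-46.4 − 163.4) mod 360) = 150.2°.
150.2° > 65.1° ⇒ outside.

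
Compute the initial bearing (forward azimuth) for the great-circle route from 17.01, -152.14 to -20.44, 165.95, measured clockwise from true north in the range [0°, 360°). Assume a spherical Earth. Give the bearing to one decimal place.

Δλ = 165.95 − -152.14 = 318.09°; wrapped into (−180°, 180°]: -41.91°.
θ = atan2( sin Δλ · cos φ₂ , cos φ₁ · sin φ₂ − sin φ₁ · cos φ₂ · cos Δλ )
  = atan2(-0.62591, -0.53795) = -130.678° → normalised to [0°, 360°): 229.322°.

229.3°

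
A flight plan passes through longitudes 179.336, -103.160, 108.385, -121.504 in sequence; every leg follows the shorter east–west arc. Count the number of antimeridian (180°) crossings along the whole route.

Leg 1: +179.336° → -103.160°, shortest Δλ = 77.504° (east) — crosses 180°.
Leg 2: -103.160° → +108.385°, shortest Δλ = -148.455° (west) — crosses 180°.
Leg 3: +108.385° → -121.504°, shortest Δλ = 130.111° (east) — crosses 180°.
Total crossings: 3.

3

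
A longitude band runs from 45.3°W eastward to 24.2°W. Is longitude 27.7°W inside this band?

Band width going east from -45.3° to -24.2°: ((-24.2 − -45.3) mod 360) = 21.1°.
Offset of -27.7° east of the west edge: ((-27.7 − -45.3) mod 360) = 17.6°.
17.6° ≤ 21.1° ⇒ inside.

Yes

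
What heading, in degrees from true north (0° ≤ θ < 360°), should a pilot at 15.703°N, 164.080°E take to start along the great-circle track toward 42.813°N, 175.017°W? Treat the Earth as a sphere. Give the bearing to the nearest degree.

Δλ = -175.017 − 164.080 = -339.097°; wrapped into (−180°, 180°]: 20.903°.
θ = atan2( sin Δλ · cos φ₂ , cos φ₁ · sin φ₂ − sin φ₁ · cos φ₂ · cos Δλ )
  = atan2(0.26173, 0.46877) = 29.176° → normalised to [0°, 360°): 29.176°.

29°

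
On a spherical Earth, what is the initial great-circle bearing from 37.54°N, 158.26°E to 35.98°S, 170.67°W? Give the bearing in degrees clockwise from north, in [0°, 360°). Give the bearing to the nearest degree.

155°

Δλ = -170.67 − 158.26 = -328.93°; wrapped into (−180°, 180°]: 31.07°.
θ = atan2( sin Δλ · cos φ₂ , cos φ₁ · sin φ₂ − sin φ₁ · cos φ₂ · cos Δλ )
  = atan2(0.41763, -0.88818) = 154.817° → normalised to [0°, 360°): 154.817°.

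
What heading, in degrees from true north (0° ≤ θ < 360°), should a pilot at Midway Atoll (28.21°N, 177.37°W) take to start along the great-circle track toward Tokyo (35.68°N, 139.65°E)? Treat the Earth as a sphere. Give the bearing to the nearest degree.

293°

Δλ = 139.65 − -177.37 = 317.02°; wrapped into (−180°, 180°]: -42.98°.
θ = atan2( sin Δλ · cos φ₂ , cos φ₁ · sin φ₂ − sin φ₁ · cos φ₂ · cos Δλ )
  = atan2(-0.55377, 0.23307) = -67.175° → normalised to [0°, 360°): 292.825°.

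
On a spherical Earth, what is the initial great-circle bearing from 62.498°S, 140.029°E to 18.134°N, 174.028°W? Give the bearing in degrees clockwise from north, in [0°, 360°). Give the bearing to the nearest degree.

Δλ = -174.028 − 140.029 = -314.057°; wrapped into (−180°, 180°]: 45.943°.
θ = atan2( sin Δλ · cos φ₂ , cos φ₁ · sin φ₂ − sin φ₁ · cos φ₂ · cos Δλ )
  = atan2(0.68295, 0.72988) = 43.098° → normalised to [0°, 360°): 43.098°.

43°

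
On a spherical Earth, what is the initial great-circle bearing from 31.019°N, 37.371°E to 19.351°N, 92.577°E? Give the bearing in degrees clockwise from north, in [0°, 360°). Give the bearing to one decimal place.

Δλ = 92.577 − 37.371 = 55.206°.
θ = atan2( sin Δλ · cos φ₂ , cos φ₁ · sin φ₂ − sin φ₁ · cos φ₂ · cos Δλ )
  = atan2(0.77482, 0.00652) = 89.518° → normalised to [0°, 360°): 89.518°.

89.5°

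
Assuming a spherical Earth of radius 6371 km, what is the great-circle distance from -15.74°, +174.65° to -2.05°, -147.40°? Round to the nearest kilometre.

Δλ = -147.40 − 174.65 = -322.05°; wrapped into (−180°, 180°]: 37.95°.
Δφ = -2.05 − -15.74 = 13.69°.
a = sin²(Δφ/2) + cos φ₁ · cos φ₂ · sin²(Δλ/2) = 0.115901.
c = 2·atan2(√a, √(1−a)) = 0.69478 rad → d = 6371·c ≈ 4426.42 km.

4426 km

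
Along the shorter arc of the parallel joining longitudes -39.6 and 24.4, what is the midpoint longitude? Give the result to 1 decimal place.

-7.6°

Signed shortest Δλ from -39.6° to +24.4° is +64.0°.
Midpoint longitude = -39.6° + (+64.0°)/2 = -39.6° + 32.0° = -7.6°.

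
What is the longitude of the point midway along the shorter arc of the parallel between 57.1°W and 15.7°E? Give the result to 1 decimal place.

Signed shortest Δλ from -57.1° to +15.7° is +72.8°.
Midpoint longitude = -57.1° + (+72.8°)/2 = -57.1° + 36.4° = -20.7°.

20.7°W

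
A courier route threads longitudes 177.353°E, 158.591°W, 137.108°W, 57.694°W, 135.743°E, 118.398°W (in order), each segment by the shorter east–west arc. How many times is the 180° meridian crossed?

Leg 1: +177.353° → -158.591°, shortest Δλ = 24.056° (east) — crosses 180°.
Leg 2: -158.591° → -137.108°, shortest Δλ = 21.483° (east) — does not cross 180°.
Leg 3: -137.108° → -57.694°, shortest Δλ = 79.414° (east) — does not cross 180°.
Leg 4: -57.694° → +135.743°, shortest Δλ = -166.563° (west) — crosses 180°.
Leg 5: +135.743° → -118.398°, shortest Δλ = 105.859° (east) — crosses 180°.
Total crossings: 3.

3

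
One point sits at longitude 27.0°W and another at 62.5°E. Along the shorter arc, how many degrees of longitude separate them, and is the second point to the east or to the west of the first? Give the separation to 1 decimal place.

89.5° east

Raw difference: 62.5 − -27.0 = 89.5°.
Normalise into (−180°, 180°]: 89.5° stays 89.5°.
Positive ⇒ the second point lies to the east; separation 89.5°.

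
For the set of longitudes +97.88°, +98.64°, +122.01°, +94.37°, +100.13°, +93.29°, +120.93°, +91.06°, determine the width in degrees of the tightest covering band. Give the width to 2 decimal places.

Sort the longitudes: +91.06°, +93.29°, +94.37°, +97.88°, +98.64°, +100.13°, +120.93°, +122.01°.
Eastward gaps between consecutive values (wrapping around): 2.23°, 1.08°, 3.51°, 0.76°, 1.49°, 20.80°, 1.08°, 329.05°.
Largest gap = 329.05° ⇒ minimal covering band is its complement: 360° − 329.05° = 30.95°.
Band runs from +91.06° eastward to +122.01°.

30.95°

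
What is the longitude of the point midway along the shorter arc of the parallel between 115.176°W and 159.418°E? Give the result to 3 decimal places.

Signed shortest Δλ from -115.176° to +159.418° is -85.406°.
Midpoint longitude = -115.176° + (-85.406°)/2 = -115.176° − 42.703° = -157.879°.
(The naïve average (-115.176 + +159.418)/2 = 22.121° is on the wrong side of the globe.)

157.879°W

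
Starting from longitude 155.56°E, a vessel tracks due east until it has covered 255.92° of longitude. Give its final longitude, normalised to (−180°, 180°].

51.48°E

Start at +155.56°; shift +255.92° → +411.48°.
+411.48° lies outside (−180°, 180°]; subtract 360° → +51.48°.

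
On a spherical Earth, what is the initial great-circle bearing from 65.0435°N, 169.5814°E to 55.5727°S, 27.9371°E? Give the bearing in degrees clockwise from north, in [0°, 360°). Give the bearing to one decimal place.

Δλ = 27.9371 − 169.5814 = -141.6443°.
θ = atan2( sin Δλ · cos φ₂ , cos φ₁ · sin φ₂ − sin φ₁ · cos φ₂ · cos Δλ )
  = atan2(-0.35083, 0.05392) = -81.263° → normalised to [0°, 360°): 278.737°.

278.7°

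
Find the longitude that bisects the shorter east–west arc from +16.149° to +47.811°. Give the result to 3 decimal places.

+31.980°

Signed shortest Δλ from +16.149° to +47.811° is +31.662°.
Midpoint longitude = +16.149° + (+31.662°)/2 = +16.149° + 15.831° = +31.980°.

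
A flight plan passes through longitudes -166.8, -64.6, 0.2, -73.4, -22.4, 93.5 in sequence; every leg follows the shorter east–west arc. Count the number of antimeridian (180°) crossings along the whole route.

Leg 1: -166.8° → -64.6°, shortest Δλ = 102.2° (east) — does not cross 180°.
Leg 2: -64.6° → +0.2°, shortest Δλ = 64.8° (east) — does not cross 180°.
Leg 3: +0.2° → -73.4°, shortest Δλ = -73.6° (west) — does not cross 180°.
Leg 4: -73.4° → -22.4°, shortest Δλ = 51.0° (east) — does not cross 180°.
Leg 5: -22.4° → +93.5°, shortest Δλ = 115.9° (east) — does not cross 180°.
Total crossings: 0.

0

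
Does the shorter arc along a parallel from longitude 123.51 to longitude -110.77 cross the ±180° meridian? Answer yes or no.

Naïve |-110.77 − 123.51| = 234.28° > 180°, so the shorter arc goes the other way round — across 180°.
Signed shortest Δλ = ((-110.77 − 123.51 + 180) mod 360) − 180 = 125.72°.
Going east by 125.72° from +123.51° passes through 180° before reaching -110.77°.

Yes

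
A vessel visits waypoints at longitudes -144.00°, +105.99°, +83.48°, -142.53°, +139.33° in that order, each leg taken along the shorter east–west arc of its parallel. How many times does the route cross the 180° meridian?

3

Leg 1: -144.00° → +105.99°, shortest Δλ = -110.01° (west) — crosses 180°.
Leg 2: +105.99° → +83.48°, shortest Δλ = -22.51° (west) — does not cross 180°.
Leg 3: +83.48° → -142.53°, shortest Δλ = 133.99° (east) — crosses 180°.
Leg 4: -142.53° → +139.33°, shortest Δλ = -78.14° (west) — crosses 180°.
Total crossings: 3.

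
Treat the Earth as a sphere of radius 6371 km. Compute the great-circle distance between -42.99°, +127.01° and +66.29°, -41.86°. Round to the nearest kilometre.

Δλ = -41.86 − 127.01 = -168.87°.
Δφ = 66.29 − -42.99 = 109.28°.
a = sin²(Δφ/2) + cos φ₁ · cos φ₂ · sin²(Δλ/2) = 0.956457.
c = 2·atan2(√a, √(1−a)) = 2.72116 rad → d = 6371·c ≈ 17336.54 km.

17337 km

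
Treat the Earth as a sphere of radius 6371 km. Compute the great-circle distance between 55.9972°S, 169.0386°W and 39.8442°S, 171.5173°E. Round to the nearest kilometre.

2291 km

Δλ = 171.5173 − -169.0386 = 340.5559°; wrapped into (−180°, 180°]: -19.4441°.
Δφ = -39.8442 − -55.9972 = 16.1530°.
a = sin²(Δφ/2) + cos φ₁ · cos φ₂ · sin²(Δλ/2) = 0.031983.
c = 2·atan2(√a, √(1−a)) = 0.35961 rad → d = 6371·c ≈ 2291.08 km.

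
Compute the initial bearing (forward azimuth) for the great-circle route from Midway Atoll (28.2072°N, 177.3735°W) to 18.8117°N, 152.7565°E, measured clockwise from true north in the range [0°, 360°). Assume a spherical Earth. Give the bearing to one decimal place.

Δλ = 152.7565 − -177.3735 = 330.1300°; wrapped into (−180°, 180°]: -29.8700°.
θ = atan2( sin Δλ · cos φ₂ , cos φ₁ · sin φ₂ − sin φ₁ · cos φ₂ · cos Δλ )
  = atan2(-0.47143, -0.10381) = -102.419° → normalised to [0°, 360°): 257.581°.

257.6°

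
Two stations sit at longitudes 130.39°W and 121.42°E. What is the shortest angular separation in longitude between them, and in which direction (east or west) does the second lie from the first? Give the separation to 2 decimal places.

Raw difference: 121.42 − -130.39 = 251.81°.
Normalise into (−180°, 180°]: 251.81° − 360° = -108.19°.
Negative ⇒ the second point lies to the west; separation 108.19°.

108.19° west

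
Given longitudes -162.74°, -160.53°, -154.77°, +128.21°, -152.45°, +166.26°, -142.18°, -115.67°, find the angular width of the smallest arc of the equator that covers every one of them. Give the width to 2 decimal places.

116.12°

Sort the longitudes: -162.74°, -160.53°, -154.77°, -152.45°, -142.18°, -115.67°, +128.21°, +166.26°.
Eastward gaps between consecutive values (wrapping around): 2.21°, 5.76°, 2.32°, 10.27°, 26.51°, 243.88°, 38.05°, 31.00°.
Largest gap = 243.88° ⇒ minimal covering band is its complement: 360° − 243.88° = 116.12°.
Band runs from +128.21° eastward to -115.67°, crossing the antimeridian.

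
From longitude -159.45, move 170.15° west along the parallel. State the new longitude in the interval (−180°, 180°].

+30.40°

Start at -159.45°; shift −170.15° → -329.60°.
-329.60° lies outside (−180°, 180°]; add 360° → +30.40°.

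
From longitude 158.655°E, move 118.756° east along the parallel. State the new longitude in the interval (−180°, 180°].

Start at +158.655°; shift +118.756° → +277.411°.
+277.411° lies outside (−180°, 180°]; subtract 360° → -82.589°.

82.589°W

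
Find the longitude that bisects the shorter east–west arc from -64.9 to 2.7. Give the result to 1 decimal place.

-31.1°

Signed shortest Δλ from -64.9° to +2.7° is +67.6°.
Midpoint longitude = -64.9° + (+67.6°)/2 = -64.9° + 33.8° = -31.1°.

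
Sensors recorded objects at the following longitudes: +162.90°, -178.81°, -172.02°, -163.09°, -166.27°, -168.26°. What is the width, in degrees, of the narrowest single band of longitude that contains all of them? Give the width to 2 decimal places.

Sort the longitudes: -178.81°, -172.02°, -168.26°, -166.27°, -163.09°, +162.90°.
Eastward gaps between consecutive values (wrapping around): 6.79°, 3.76°, 1.99°, 3.18°, 325.99°, 18.29°.
Largest gap = 325.99° ⇒ minimal covering band is its complement: 360° − 325.99° = 34.01°.
Band runs from +162.90° eastward to -163.09°, crossing the antimeridian.

34.01°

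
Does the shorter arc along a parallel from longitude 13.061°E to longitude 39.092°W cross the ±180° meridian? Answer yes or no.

No

Signed shortest Δλ = ((-39.092 − 13.061 + 180) mod 360) − 180 = -52.153°.
Going west by 52.153° from +13.061° reaches -39.092° without touching 180°.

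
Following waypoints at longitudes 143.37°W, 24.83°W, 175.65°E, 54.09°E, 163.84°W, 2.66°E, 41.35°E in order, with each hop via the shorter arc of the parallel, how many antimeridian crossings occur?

2

Leg 1: -143.37° → -24.83°, shortest Δλ = 118.54° (east) — does not cross 180°.
Leg 2: -24.83° → +175.65°, shortest Δλ = -159.52° (west) — crosses 180°.
Leg 3: +175.65° → +54.09°, shortest Δλ = -121.56° (west) — does not cross 180°.
Leg 4: +54.09° → -163.84°, shortest Δλ = 142.07° (east) — crosses 180°.
Leg 5: -163.84° → +2.66°, shortest Δλ = 166.5° (east) — does not cross 180°.
Leg 6: +2.66° → +41.35°, shortest Δλ = 38.69° (east) — does not cross 180°.
Total crossings: 2.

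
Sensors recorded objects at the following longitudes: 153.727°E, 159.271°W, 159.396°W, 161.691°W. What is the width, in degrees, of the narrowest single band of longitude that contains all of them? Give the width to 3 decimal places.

47.002°

Sort the longitudes: -161.691°, -159.396°, -159.271°, +153.727°.
Eastward gaps between consecutive values (wrapping around): 2.295°, 0.125°, 312.998°, 44.582°.
Largest gap = 312.998° ⇒ minimal covering band is its complement: 360° − 312.998° = 47.002°.
Band runs from +153.727° eastward to -159.271°, crossing the antimeridian.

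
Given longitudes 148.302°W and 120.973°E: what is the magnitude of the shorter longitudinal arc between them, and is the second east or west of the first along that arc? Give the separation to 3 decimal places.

90.725° west

Raw difference: 120.973 − -148.302 = 269.275°.
Normalise into (−180°, 180°]: 269.275° − 360° = -90.725°.
Negative ⇒ the second point lies to the west; separation 90.725°.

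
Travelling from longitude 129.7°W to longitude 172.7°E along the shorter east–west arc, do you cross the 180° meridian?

Yes

Naïve |172.7 − -129.7| = 302.4° > 180°, so the shorter arc goes the other way round — across 180°.
Signed shortest Δλ = ((172.7 − -129.7 + 180) mod 360) − 180 = -57.6°.
Going west by 57.6° from -129.7° passes through 180° before reaching +172.7°.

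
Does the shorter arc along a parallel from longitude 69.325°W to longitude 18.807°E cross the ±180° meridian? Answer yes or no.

Signed shortest Δλ = ((18.807 − -69.325 + 180) mod 360) − 180 = 88.132°.
Going east by 88.132° from -69.325° reaches +18.807° without touching 180°.

No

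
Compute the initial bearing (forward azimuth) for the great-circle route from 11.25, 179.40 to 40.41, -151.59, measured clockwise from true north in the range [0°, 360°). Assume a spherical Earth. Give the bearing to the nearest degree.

Δλ = -151.59 − 179.40 = -330.99°; wrapped into (−180°, 180°]: 29.01°.
θ = atan2( sin Δλ · cos φ₂ , cos φ₁ · sin φ₂ − sin φ₁ · cos φ₂ · cos Δλ )
  = atan2(0.36926, 0.50589) = 36.127° → normalised to [0°, 360°): 36.127°.

36°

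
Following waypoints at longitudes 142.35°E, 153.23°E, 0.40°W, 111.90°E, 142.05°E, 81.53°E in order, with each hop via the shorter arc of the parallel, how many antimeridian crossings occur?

Leg 1: +142.35° → +153.23°, shortest Δλ = 10.88° (east) — does not cross 180°.
Leg 2: +153.23° → -0.40°, shortest Δλ = -153.63° (west) — does not cross 180°.
Leg 3: -0.40° → +111.90°, shortest Δλ = 112.3° (east) — does not cross 180°.
Leg 4: +111.90° → +142.05°, shortest Δλ = 30.15° (east) — does not cross 180°.
Leg 5: +142.05° → +81.53°, shortest Δλ = -60.52° (west) — does not cross 180°.
Total crossings: 0.

0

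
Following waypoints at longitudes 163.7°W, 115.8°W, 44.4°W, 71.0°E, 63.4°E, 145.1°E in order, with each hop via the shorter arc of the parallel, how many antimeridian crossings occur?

0

Leg 1: -163.7° → -115.8°, shortest Δλ = 47.9° (east) — does not cross 180°.
Leg 2: -115.8° → -44.4°, shortest Δλ = 71.4° (east) — does not cross 180°.
Leg 3: -44.4° → +71.0°, shortest Δλ = 115.4° (east) — does not cross 180°.
Leg 4: +71.0° → +63.4°, shortest Δλ = -7.6° (west) — does not cross 180°.
Leg 5: +63.4° → +145.1°, shortest Δλ = 81.7° (east) — does not cross 180°.
Total crossings: 0.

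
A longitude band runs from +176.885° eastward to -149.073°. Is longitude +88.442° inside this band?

Band width going east from +176.885° to -149.073°: ((-149.073 − 176.885) mod 360) = 34.042°.
Offset of +88.442° east of the west edge: ((88.442 − 176.885) mod 360) = 271.557°.
271.557° > 34.042° ⇒ outside.

No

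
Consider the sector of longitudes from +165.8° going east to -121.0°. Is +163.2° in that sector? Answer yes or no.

Band width going east from +165.8° to -121.0°: ((-121.0 − 165.8) mod 360) = 73.2°.
Offset of +163.2° east of the west edge: ((163.2 − 165.8) mod 360) = 357.4°.
357.4° > 73.2° ⇒ outside.

No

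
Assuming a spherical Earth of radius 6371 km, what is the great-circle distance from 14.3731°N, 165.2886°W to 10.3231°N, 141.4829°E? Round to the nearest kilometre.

5788 km

Δλ = 141.4829 − -165.2886 = 306.7715°; wrapped into (−180°, 180°]: -53.2285°.
Δφ = 10.3231 − 14.3731 = -4.0500°.
a = sin²(Δφ/2) + cos φ₁ · cos φ₂ · sin²(Δλ/2) = 0.192508.
c = 2·atan2(√a, √(1−a)) = 0.90843 rad → d = 6371·c ≈ 5787.60 km.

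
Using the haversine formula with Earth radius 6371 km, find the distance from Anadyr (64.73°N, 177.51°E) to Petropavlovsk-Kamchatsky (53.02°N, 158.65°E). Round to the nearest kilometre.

1681 km

Δλ = 158.65 − 177.51 = -18.86°.
Δφ = 53.02 − 64.73 = -11.71°.
a = sin²(Δφ/2) + cos φ₁ · cos φ₂ · sin²(Δλ/2) = 0.017300.
c = 2·atan2(√a, √(1−a)) = 0.26382 rad → d = 6371·c ≈ 1680.80 km.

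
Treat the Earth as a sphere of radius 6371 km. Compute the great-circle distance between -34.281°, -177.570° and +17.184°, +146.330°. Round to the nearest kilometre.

6880 km

Δλ = 146.330 − -177.570 = 323.900°; wrapped into (−180°, 180°]: -36.100°.
Δφ = 17.184 − -34.281 = 51.465°.
a = sin²(Δφ/2) + cos φ₁ · cos φ₂ · sin²(Δλ/2) = 0.264290.
c = 2·atan2(√a, √(1−a)) = 1.07990 rad → d = 6371·c ≈ 6880.02 km.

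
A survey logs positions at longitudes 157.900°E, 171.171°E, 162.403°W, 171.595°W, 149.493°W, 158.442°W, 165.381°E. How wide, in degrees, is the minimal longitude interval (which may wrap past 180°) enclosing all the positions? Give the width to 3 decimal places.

Sort the longitudes: -171.595°, -162.403°, -158.442°, -149.493°, +157.900°, +165.381°, +171.171°.
Eastward gaps between consecutive values (wrapping around): 9.192°, 3.961°, 8.949°, 307.393°, 7.481°, 5.790°, 17.234°.
Largest gap = 307.393° ⇒ minimal covering band is its complement: 360° − 307.393° = 52.607°.
Band runs from +157.900° eastward to -149.493°, crossing the antimeridian.

52.607°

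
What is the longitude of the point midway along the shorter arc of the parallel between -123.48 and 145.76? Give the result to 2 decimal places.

Signed shortest Δλ from -123.48° to +145.76° is -90.76°.
Midpoint longitude = -123.48° + (-90.76°)/2 = -123.48° − 45.38° = -168.86°.
(The naïve average (-123.48 + +145.76)/2 = 11.14° is on the wrong side of the globe.)

-168.86°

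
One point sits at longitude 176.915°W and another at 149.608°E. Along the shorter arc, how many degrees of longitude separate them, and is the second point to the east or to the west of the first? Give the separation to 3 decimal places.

Raw difference: 149.608 − -176.915 = 326.523°.
Normalise into (−180°, 180°]: 326.523° − 360° = -33.477°.
Negative ⇒ the second point lies to the west; separation 33.477°.

33.477° west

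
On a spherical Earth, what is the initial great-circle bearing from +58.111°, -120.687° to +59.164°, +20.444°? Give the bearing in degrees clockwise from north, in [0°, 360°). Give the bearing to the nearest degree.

22°

Δλ = 20.444 − -120.687 = 141.131°.
θ = atan2( sin Δλ · cos φ₂ , cos φ₁ · sin φ₂ − sin φ₁ · cos φ₂ · cos Δλ )
  = atan2(0.32167, 0.79245) = 22.093° → normalised to [0°, 360°): 22.093°.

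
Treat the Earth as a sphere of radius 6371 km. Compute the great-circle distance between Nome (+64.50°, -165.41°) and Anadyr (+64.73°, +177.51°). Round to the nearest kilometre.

Δλ = 177.51 − -165.41 = 342.92°; wrapped into (−180°, 180°]: -17.08°.
Δφ = 64.73 − 64.50 = 0.23°.
a = sin²(Δφ/2) + cos φ₁ · cos φ₂ · sin²(Δλ/2) = 0.004057.
c = 2·atan2(√a, √(1−a)) = 0.12747 rad → d = 6371·c ≈ 812.12 km.

812 km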